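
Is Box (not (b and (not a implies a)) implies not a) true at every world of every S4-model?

Not valid

Tableau for the negation not Box (not (b and (not a implies a)) implies not a):
1. not Box (not (b and (not a implies a)) implies not a), u
2. not (not (b and (not a implies a)) implies not a), v
3. not (b and (not a implies a)), v
4. a, v
5. not b, v
Accessibility: uRu, uRv, vRv
The negation has an open branch (countermodel exists).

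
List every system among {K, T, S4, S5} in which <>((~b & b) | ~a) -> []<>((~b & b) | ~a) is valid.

S4-tableau for the negation ~(<>((~b & b) | ~a) -> []<>((~b & b) | ~a)):
1. ~(<>((~b & b) | ~a) -> []<>((~b & b) | ~a)), w0
2. <>((~b & b) | ~a), w0
3. ~[]<>((~b & b) | ~a), w0
4. (~b & b) | ~a, w1
5. ~a, w1
6. ~<>((~b & b) | ~a), w2
7. ~((~b & b) | ~a), w2
8. ~(~b & b), w2
9. a, w2
10. ~b, w2
Accessibility: w0Rw0, w0Rw1, w0Rw2, w1Rw1, w2Rw2
Complete open branch: countermodel on an S4-frame, so not valid in S4, nor in K, T (the same frame is also a K-frame and a T-frame).
S5-tableau for the negation ~(<>((~b & b) | ~a) -> []<>((~b & b) | ~a)):
1. ~(<>((~b & b) | ~a) -> []<>((~b & b) | ~a)), w0
2. <>((~b & b) | ~a), w0
3. ~[]<>((~b & b) | ~a), w0
4. (~b & b) | ~a, w1
5. ~a, w1
6. ~<>((~b & b) | ~a), w2
7. ~((~b & b) | ~a), w0
8. ~(~b & b), w0
9. a, w0
10. ~((~b & b) | ~a), w1
11. ~(~b & b), w1
12. a, w1
Accessibility: w0Rw0, w0Rw1, w0Rw2, w1Rw0, w1Rw1, w1Rw2, w2Rw0, w2Rw1, w2Rw2
Branch closes: a and ~a both at w1.
Every branch closes (one shown): valid in S5.

S5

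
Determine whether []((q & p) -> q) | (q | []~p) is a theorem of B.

Yes, valid

Tableau for the negation ~([]((q & p) -> q) | (q | []~p)):
1. ~([]((q & p) -> q) | (q | []~p)), u
2. ~[]((q & p) -> q), u
3. ~(q | []~p), u
4. ~q, u
5. ~[]~p, u
6. ~((q & p) -> q), v
7. q & p, v
8. ~q, v
9. q, v
10. p, v
Accessibility: uRu, uRv, vRu, vRv
Branch closes: q and ~q both at v.
All branches of the negation close; one closing branch shown above.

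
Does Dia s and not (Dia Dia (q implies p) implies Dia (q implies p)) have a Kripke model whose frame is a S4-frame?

Unsatisfiable (every branch closes)

1. Dia s and not (Dia Dia (q implies p) implies Dia (q implies p)), 0
2. Dia s, 0
3. not (Dia Dia (q implies p) implies Dia (q implies p)), 0
4. Dia Dia (q implies p), 0
5. not Dia (q implies p), 0
6. not (q implies p), 0
7. q, 0
8. not p, 0
9. s, 1
10. not (q implies p), 1
11. q, 1
12. not p, 1
13. Dia (q implies p), 2
14. not (q implies p), 2
15. q, 2
16. not p, 2
17. q implies p, 3
18. not (q implies p), 3
19. q, 3
20. not p, 3
21. p, 3
Accessibility: 0R0, 0R1, 0R2, 0R3, 1R1, 2R2, 2R3, 3R3
Branch closes: p and not p both at 3.
All branches of the tableau close; one closing branch shown above.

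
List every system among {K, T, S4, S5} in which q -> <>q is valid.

T-tableau for the negation ~(q -> <>q):
1. ~(q -> <>q), w0
2. q, w0
3. ~<>q, w0
4. ~q, w0
Accessibility: w0Rw0
Branch closes: q and ~q both at w0.
Every branch closes (one shown): valid in T, hence also in S4, S5 (every theorem of T is a theorem of S4 and S5).
K-tableau for the negation ~(q -> <>q):
1. ~(q -> <>q), w0
2. q, w0
3. ~<>q, w0
Complete open branch: countermodel on a K-frame, so not valid in K.

T, S4, S5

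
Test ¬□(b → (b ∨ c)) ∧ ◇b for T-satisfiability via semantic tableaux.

1. ¬□(b → (b ∨ c)) ∧ ◇b, 0
2. ¬□(b → (b ∨ c)), 0
3. ◇b, 0
4. ¬(b → (b ∨ c)), 1
5. b, 1
6. ¬(b ∨ c), 1
7. ¬b, 1
8. ¬c, 1
Accessibility: 0R0, 0R1, 1R1
Branch closes: b and ¬b both at 1.
All branches of the tableau close; one closing branch shown above.

Unsatisfiable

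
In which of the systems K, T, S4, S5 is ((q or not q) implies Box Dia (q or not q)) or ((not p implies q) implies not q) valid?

K-tableau for the negation not (((q or not q) implies Box Dia (q or not q)) or ((not p implies q) implies not q)):
1. not (((q or not q) implies Box Dia (q or not q)) or ((not p implies q) implies not q)), u
2. not ((q or not q) implies Box Dia (q or not q)), u
3. not ((not p implies q) implies not q), u
4. q or not q, u
5. not Box Dia (q or not q), u
6. not p implies q, u
7. q, u
8. not Dia (q or not q), v
Accessibility: uRv
Complete open branch: countermodel on a K-frame, so not valid in K.
T-tableau for the negation not (((q or not q) implies Box Dia (q or not q)) or ((not p implies q) implies not q)):
1. not (((q or not q) implies Box Dia (q or not q)) or ((not p implies q) implies not q)), u
2. not ((q or not q) implies Box Dia (q or not q)), u
3. not ((not p implies q) implies not q), u
4. q or not q, u
5. not Box Dia (q or not q), u
6. not p implies q, u
7. q, u
8. not Dia (q or not q), v
9. not (q or not q), v
10. not q, v
11. q, v
Accessibility: uRu, uRv, vRv
Branch closes: q and not q both at v.
Every branch closes (one shown): valid in T, hence also in S4, S5 (every theorem of T is a theorem of S4 and S5).

T, S4, S5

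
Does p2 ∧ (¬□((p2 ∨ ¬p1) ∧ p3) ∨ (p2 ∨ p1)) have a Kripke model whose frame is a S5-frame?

1. p2 ∧ (¬□((p2 ∨ ¬p1) ∧ p3) ∨ (p2 ∨ p1)), w0
2. p2, w0
3. ¬□((p2 ∨ ¬p1) ∧ p3) ∨ (p2 ∨ p1), w0
4. p2 ∨ p1, w0
5. p1, w0
Accessibility: w0Rw0

Satisfiable (open branch found)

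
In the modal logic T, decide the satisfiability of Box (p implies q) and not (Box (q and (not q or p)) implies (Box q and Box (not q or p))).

Unsatisfiable

1. Box (p implies q) and not (Box (q and (not q or p)) implies (Box q and Box (not q or p))), 0
2. Box (p implies q), 0
3. not (Box (q and (not q or p)) implies (Box q and Box (not q or p))), 0
4. Box (q and (not q or p)), 0
5. not (Box q and Box (not q or p)), 0
6. p implies q, 0
7. q and (not q or p), 0
8. q, 0
9. not q or p, 0
10. not Box (not q or p), 0
11. p, 0
12. not (not q or p), 1
13. q, 1
14. not p, 1
15. p implies q, 1
16. q and (not q or p), 1
17. not q or p, 1
18. p, 1
Accessibility: 0R0, 0R1, 1R1
Branch closes: p and not p both at 1.
Every branch closes; the branch above is one of them.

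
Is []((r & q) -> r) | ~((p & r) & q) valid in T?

Yes, valid

Tableau for the negation ~([]((r & q) -> r) | ~((p & r) & q)):
1. ~([]((r & q) -> r) | ~((p & r) & q)), u
2. ~[]((r & q) -> r), u
3. (p & r) & q, u
4. p & r, u
5. q, u
6. p, u
7. r, u
8. ~((r & q) -> r), v
9. r & q, v
10. ~r, v
11. r, v
12. q, v
Accessibility: uRu, uRv, vRv
Branch closes: r and ~r both at v.
All branches of the negation close; one closing branch shown above.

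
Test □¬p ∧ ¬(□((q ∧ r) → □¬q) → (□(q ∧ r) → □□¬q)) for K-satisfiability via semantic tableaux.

1. □¬p ∧ ¬(□((q ∧ r) → □¬q) → (□(q ∧ r) → □□¬q)), w0
2. □¬p, w0   [∧-rule on 1]
3. ¬(□((q ∧ r) → □¬q) → (□(q ∧ r) → □□¬q)), w0   [∧-rule on 1]
4. □((q ∧ r) → □¬q), w0   [¬→-rule on 3]
5. ¬(□(q ∧ r) → □□¬q), w0   [¬→-rule on 3]
6. □(q ∧ r), w0   [¬→-rule on 5]
7. ¬□□¬q, w0   [¬→-rule on 5]
8. ¬□¬q, w1   [¬□-rule on 7: fresh world w1, w0Rw1]
9. ¬p, w1   [□-rule on 2 via w0Rw1]
10. (q ∧ r) → □¬q, w1   [□-rule on 4 via w0Rw1]
11. q ∧ r, w1   [□-rule on 6 via w0Rw1]
12. q, w1   [∧-rule on 11]
13. r, w1   [∧-rule on 11]
14. □¬q, w1   [→-rule on 10 (branches; this branch)]
15. q, w2   [¬□-rule on 8: fresh world w2, w1Rw2]
16. ¬q, w2   [□-rule on 14 via w1Rw2]
Accessibility: w0Rw1, w1Rw2
Branch closes: q and ¬q both at w2.
Every branch closes; the branch above is one of them.

Unsatisfiable (every branch closes)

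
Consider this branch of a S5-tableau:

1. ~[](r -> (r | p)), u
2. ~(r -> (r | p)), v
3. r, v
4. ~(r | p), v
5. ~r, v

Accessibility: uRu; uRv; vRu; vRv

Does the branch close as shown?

Yes, closed

Both r and ~r appear at v.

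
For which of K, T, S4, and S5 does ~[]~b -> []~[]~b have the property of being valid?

S4-tableau for the negation ~(~[]~b -> []~[]~b):
1. ~(~[]~b -> []~[]~b), w0
2. ~[]~b, w0   [~->-rule on 1]
3. ~[]~[]~b, w0   [~->-rule on 1]
4. b, w1   [~[]-rule on 2: fresh world w1, w0Rw1]
5. []~b, w2   [~[]-rule on 3: fresh world w2, w0Rw2]
6. ~b, w2   [[]-rule on 5 via w2Rw2]
Accessibility: w0Rw0, w0Rw1, w0Rw2, w1Rw1, w2Rw2
Complete open branch: countermodel on an S4-frame, so not valid in S4, nor in K, T (the same frame is also a K-frame and a T-frame).
S5-tableau for the negation ~(~[]~b -> []~[]~b):
1. ~(~[]~b -> []~[]~b), w0
2. ~[]~b, w0   [~->-rule on 1]
3. ~[]~[]~b, w0   [~->-rule on 1]
4. b, w1   [~[]-rule on 2: fresh world w1, w0Rw1]
5. []~b, w2   [~[]-rule on 3: fresh world w2, w0Rw2]
6. ~b, w0   [[]-rule on 5 via w2Rw0]
7. ~b, w1   [[]-rule on 5 via w2Rw1]
Accessibility: w0Rw0, w0Rw1, w0Rw2, w1Rw0, w1Rw1, w1Rw2, w2Rw0, w2Rw1, w2Rw2
Branch closes: b and ~b both at w1.
Every branch closes (one shown): valid in S5.

S5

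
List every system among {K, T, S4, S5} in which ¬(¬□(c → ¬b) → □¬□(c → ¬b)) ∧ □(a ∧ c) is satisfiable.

S4-tableau for the formula:
1. ¬(¬□(c → ¬b) → □¬□(c → ¬b)) ∧ □(a ∧ c), w0
2. ¬(¬□(c → ¬b) → □¬□(c → ¬b)), w0
3. □(a ∧ c), w0
4. ¬□(c → ¬b), w0
5. ¬□¬□(c → ¬b), w0
6. a ∧ c, w0
7. a, w0
8. c, w0
9. ¬(c → ¬b), w1
10. c, w1
11. b, w1
12. a ∧ c, w1
13. a, w1
14. □(c → ¬b), w2
15. a ∧ c, w2
16. a, w2
17. c, w2
18. c → ¬b, w2
19. ¬b, w2
Accessibility: w0Rw0, w0Rw1, w0Rw2, w1Rw1, w2Rw2
Complete open branch: satisfiable in S4, hence also in K, T (this S4-model is also a K-model and a T-model).
S5-tableau for the formula:
1. ¬(¬□(c → ¬b) → □¬□(c → ¬b)) ∧ □(a ∧ c), w0
2. ¬(¬□(c → ¬b) → □¬□(c → ¬b)), w0
3. □(a ∧ c), w0
4. ¬□(c → ¬b), w0
5. ¬□¬□(c → ¬b), w0
6. a ∧ c, w0
7. a, w0
8. c, w0
9. ¬(c → ¬b), w1
10. c, w1
11. b, w1
12. a ∧ c, w1
13. a, w1
14. □(c → ¬b), w2
15. a ∧ c, w2
16. a, w2
17. c, w2
18. c → ¬b, w0
19. c → ¬b, w1
20. c → ¬b, w2
21. ¬b, w0
22. ¬b, w1
Accessibility: w0Rw0, w0Rw1, w0Rw2, w1Rw0, w1Rw1, w1Rw2, w2Rw0, w2Rw1, w2Rw2
Branch closes: b and ¬b both at w1.
Every branch closes (one shown): unsatisfiable in S5.

K, T, S4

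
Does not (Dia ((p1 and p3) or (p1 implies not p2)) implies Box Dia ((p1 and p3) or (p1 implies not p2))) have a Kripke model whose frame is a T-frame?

1. not (Dia ((p1 and p3) or (p1 implies not p2)) implies Box Dia ((p1 and p3) or (p1 implies not p2))), 0
2. Dia ((p1 and p3) or (p1 implies not p2)), 0
3. not Box Dia ((p1 and p3) or (p1 implies not p2)), 0
4. (p1 and p3) or (p1 implies not p2), 1
5. p1 implies not p2, 1
6. not p2, 1
7. not Dia ((p1 and p3) or (p1 implies not p2)), 2
8. not ((p1 and p3) or (p1 implies not p2)), 2
9. not (p1 and p3), 2
10. not (p1 implies not p2), 2
11. p1, 2
12. p2, 2
13. not p3, 2
Accessibility: 0R0, 0R1, 0R2, 1R1, 2R2

Yes, satisfiable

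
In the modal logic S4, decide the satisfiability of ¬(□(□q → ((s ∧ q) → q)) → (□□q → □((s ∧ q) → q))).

Unsatisfiable (every branch closes)

1. ¬(□(□q → ((s ∧ q) → q)) → (□□q → □((s ∧ q) → q))), 0
2. □(□q → ((s ∧ q) → q)), 0   [¬→-rule on 1]
3. ¬(□□q → □((s ∧ q) → q)), 0   [¬→-rule on 1]
4. □□q, 0   [¬→-rule on 3]
5. ¬□((s ∧ q) → q), 0   [¬→-rule on 3]
6. □q → ((s ∧ q) → q), 0   [□-rule on 2 via 0R0]
7. □q, 0   [□-rule on 4 via 0R0]
8. q, 0   [□-rule on 7 via 0R0]
9. (s ∧ q) → q, 0   [→-rule on 6 (branches; this branch)]
10. ¬(s ∧ q), 0   [→-rule on 9 (branches; this branch)]
11. ¬s, 0   [¬∧-rule on 10 (branches; this branch)]
12. ¬((s ∧ q) → q), 1   [¬□-rule on 5: fresh world 1, 0R1]
13. s ∧ q, 1   [¬→-rule on 12]
14. ¬q, 1   [¬→-rule on 12]
15. s, 1   [∧-rule on 13]
16. q, 1   [∧-rule on 13]
Accessibility: 0R0, 0R1, 1R1
Branch closes: q and ¬q both at 1.
All branches of the tableau close; one closing branch shown above.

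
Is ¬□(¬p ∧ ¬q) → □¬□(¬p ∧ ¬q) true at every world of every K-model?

Tableau for the negation ¬(¬□(¬p ∧ ¬q) → □¬□(¬p ∧ ¬q)):
1. ¬(¬□(¬p ∧ ¬q) → □¬□(¬p ∧ ¬q)), u
2. ¬□(¬p ∧ ¬q), u
3. ¬□¬□(¬p ∧ ¬q), u
4. ¬(¬p ∧ ¬q), v
5. q, v
6. □(¬p ∧ ¬q), w
Accessibility: uRv, uRw
The negation has an open branch (countermodel exists).

Invalid (countermodel exists)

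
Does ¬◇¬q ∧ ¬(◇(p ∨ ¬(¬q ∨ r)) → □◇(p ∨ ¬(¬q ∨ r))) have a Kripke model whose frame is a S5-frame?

Unsatisfiable

1. ¬◇¬q ∧ ¬(◇(p ∨ ¬(¬q ∨ r)) → □◇(p ∨ ¬(¬q ∨ r))), 0
2. ¬◇¬q, 0
3. ¬(◇(p ∨ ¬(¬q ∨ r)) → □◇(p ∨ ¬(¬q ∨ r))), 0
4. ◇(p ∨ ¬(¬q ∨ r)), 0
5. ¬□◇(p ∨ ¬(¬q ∨ r)), 0
6. q, 0
7. p ∨ ¬(¬q ∨ r), 1
8. q, 1
9. ¬(¬q ∨ r), 1
10. ¬r, 1
11. ¬◇(p ∨ ¬(¬q ∨ r)), 2
12. q, 2
13. ¬(p ∨ ¬(¬q ∨ r)), 0
14. ¬p, 0
15. ¬q ∨ r, 0
16. ¬(p ∨ ¬(¬q ∨ r)), 1
17. ¬p, 1
18. ¬q ∨ r, 1
19. ¬(p ∨ ¬(¬q ∨ r)), 2
20. ¬p, 2
21. ¬q ∨ r, 2
22. r, 0
23. r, 1
Accessibility: 0R0, 0R1, 0R2, 1R0, 1R1, 1R2, 2R0, 2R1, 2R2
Branch closes: r and ¬r both at 1.
All branches of the tableau close; one closing branch shown above.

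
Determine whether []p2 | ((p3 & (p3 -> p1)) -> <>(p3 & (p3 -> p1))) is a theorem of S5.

Valid

Tableau for the negation ~([]p2 | ((p3 & (p3 -> p1)) -> <>(p3 & (p3 -> p1)))):
1. ~([]p2 | ((p3 & (p3 -> p1)) -> <>(p3 & (p3 -> p1)))), u
2. ~[]p2, u
3. ~((p3 & (p3 -> p1)) -> <>(p3 & (p3 -> p1))), u
4. p3 & (p3 -> p1), u
5. ~<>(p3 & (p3 -> p1)), u
6. p3, u
7. p3 -> p1, u
8. ~(p3 & (p3 -> p1)), u
9. p1, u
10. ~(p3 -> p1), u
11. ~p1, u
Accessibility: uRu
Branch closes: p1 and ~p1 both at u.
All branches of the negation close; one closing branch shown above.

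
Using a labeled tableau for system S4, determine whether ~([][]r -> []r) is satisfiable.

No, unsatisfiable

1. ~([][]r -> []r), u
2. [][]r, u
3. ~[]r, u
4. []r, u
5. r, u
6. ~r, v
7. []r, v
8. r, v
Accessibility: uRu, uRv, vRv
Branch closes: r and ~r both at v.
Every branch closes; the branch above is one of them.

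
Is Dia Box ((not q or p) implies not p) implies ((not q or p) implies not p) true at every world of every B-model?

Valid in B

Tableau for the negation not (Dia Box ((not q or p) implies not p) implies ((not q or p) implies not p)):
1. not (Dia Box ((not q or p) implies not p) implies ((not q or p) implies not p)), u
2. Dia Box ((not q or p) implies not p), u
3. not ((not q or p) implies not p), u
4. not q or p, u
5. p, u
6. Box ((not q or p) implies not p), v
7. (not q or p) implies not p, u
8. (not q or p) implies not p, v
9. not (not q or p), u
10. q, u
11. not p, u
Accessibility: uRu, uRv, vRu, vRv
Branch closes: p and not p both at u.
Every branch of the negation's tableau closes; the branch above is one of them.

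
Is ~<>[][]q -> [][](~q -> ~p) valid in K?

Tableau for the negation ~(~<>[][]q -> [][](~q -> ~p)):
1. ~(~<>[][]q -> [][](~q -> ~p)), 0
2. ~<>[][]q, 0   [~->-rule on 1]
3. ~[][](~q -> ~p), 0   [~->-rule on 1]
4. ~[](~q -> ~p), 1   [~[]-rule on 3: fresh world 1, 0R1]
5. ~[][]q, 1   [~<>-rule on 2 via 0R1]
6. ~(~q -> ~p), 2   [~[]-rule on 4: fresh world 2, 1R2]
7. ~q, 2   [~->-rule on 6]
8. p, 2   [~->-rule on 6]
9. ~[]q, 3   [~[]-rule on 5: fresh world 3, 1R3]
10. ~q, 4   [~[]-rule on 9: fresh world 4, 3R4]
Accessibility: 0R1, 1R2, 1R3, 3R4
The negation has an open branch (countermodel exists).

Invalid (countermodel exists)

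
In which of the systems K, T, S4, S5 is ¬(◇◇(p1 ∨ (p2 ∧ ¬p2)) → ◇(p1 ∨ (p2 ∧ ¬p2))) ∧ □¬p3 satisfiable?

K, T

T-tableau for the formula:
1. ¬(◇◇(p1 ∨ (p2 ∧ ¬p2)) → ◇(p1 ∨ (p2 ∧ ¬p2))) ∧ □¬p3, w0
2. ¬(◇◇(p1 ∨ (p2 ∧ ¬p2)) → ◇(p1 ∨ (p2 ∧ ¬p2))), w0   [∧-rule on 1]
3. □¬p3, w0   [∧-rule on 1]
4. ◇◇(p1 ∨ (p2 ∧ ¬p2)), w0   [¬→-rule on 2]
5. ¬◇(p1 ∨ (p2 ∧ ¬p2)), w0   [¬→-rule on 2]
6. ¬p3, w0   [□-rule on 3 via w0Rw0]
7. ¬(p1 ∨ (p2 ∧ ¬p2)), w0   [¬◇-rule on 5 via w0Rw0]
8. ¬p1, w0   [¬∨-rule on 7]
9. ¬(p2 ∧ ¬p2), w0   [¬∨-rule on 7]
10. p2, w0   [¬∧-rule on 9 (branches; this branch)]
11. ◇(p1 ∨ (p2 ∧ ¬p2)), w1   [◇-rule on 4: fresh world w1, w0Rw1]
12. ¬p3, w1   [□-rule on 3 via w0Rw1]
13. ¬(p1 ∨ (p2 ∧ ¬p2)), w1   [¬◇-rule on 5 via w0Rw1]
14. ¬p1, w1   [¬∨-rule on 13]
15. ¬(p2 ∧ ¬p2), w1   [¬∨-rule on 13]
16. p2, w1   [¬∧-rule on 15 (branches; this branch)]
17. p1 ∨ (p2 ∧ ¬p2), w2   [◇-rule on 11: fresh world w2, w1Rw2]
18. p1, w2   [∨-rule on 17 (branches; this branch)]
Accessibility: w0Rw0, w0Rw1, w1Rw1, w1Rw2, w2Rw2
Complete open branch: satisfiable in T, hence also in K (this T-model is also a K-model).
S4-tableau for the formula:
1. ¬(◇◇(p1 ∨ (p2 ∧ ¬p2)) → ◇(p1 ∨ (p2 ∧ ¬p2))) ∧ □¬p3, w0
2. ¬(◇◇(p1 ∨ (p2 ∧ ¬p2)) → ◇(p1 ∨ (p2 ∧ ¬p2))), w0   [∧-rule on 1]
3. □¬p3, w0   [∧-rule on 1]
4. ◇◇(p1 ∨ (p2 ∧ ¬p2)), w0   [¬→-rule on 2]
5. ¬◇(p1 ∨ (p2 ∧ ¬p2)), w0   [¬→-rule on 2]
6. ¬p3, w0   [□-rule on 3 via w0Rw0]
7. ¬(p1 ∨ (p2 ∧ ¬p2)), w0   [¬◇-rule on 5 via w0Rw0]
8. ¬p1, w0   [¬∨-rule on 7]
9. ¬(p2 ∧ ¬p2), w0   [¬∨-rule on 7]
10. p2, w0   [¬∧-rule on 9 (branches; this branch)]
11. ◇(p1 ∨ (p2 ∧ ¬p2)), w1   [◇-rule on 4: fresh world w1, w0Rw1]
12. ¬p3, w1   [□-rule on 3 via w0Rw1]
13. ¬(p1 ∨ (p2 ∧ ¬p2)), w1   [¬◇-rule on 5 via w0Rw1]
14. ¬p1, w1   [¬∨-rule on 13]
15. ¬(p2 ∧ ¬p2), w1   [¬∨-rule on 13]
16. p2, w1   [¬∧-rule on 15 (branches; this branch)]
17. p1 ∨ (p2 ∧ ¬p2), w2   [◇-rule on 11: fresh world w2, w1Rw2]
18. ¬p3, w2   [□-rule on 3 via w0Rw2]
19. ¬(p1 ∨ (p2 ∧ ¬p2)), w2   [¬◇-rule on 5 via w0Rw2]
20. ¬p1, w2   [¬∨-rule on 19]
21. ¬(p2 ∧ ¬p2), w2   [¬∨-rule on 19]
22. p2 ∧ ¬p2, w2   [∨-rule on 17 (branches; this branch)]
23. p2, w2   [∧-rule on 22]
24. ¬p2, w2   [∧-rule on 22]
Accessibility: w0Rw0, w0Rw1, w0Rw2, w1Rw1, w1Rw2, w2Rw2
Branch closes: p2 and ¬p2 both at w2.
Every branch closes (one shown): unsatisfiable in S4, hence also in S5 (every S5-frame is an S4-frame).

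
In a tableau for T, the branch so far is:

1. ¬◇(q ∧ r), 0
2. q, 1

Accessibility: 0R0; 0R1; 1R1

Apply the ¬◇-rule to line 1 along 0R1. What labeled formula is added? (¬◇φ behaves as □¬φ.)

¬(q ∧ r), 1

¬◇φ behaves as □¬φ: propagate the negated body to each accessible world.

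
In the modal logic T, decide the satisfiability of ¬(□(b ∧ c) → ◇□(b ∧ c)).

1. ¬(□(b ∧ c) → ◇□(b ∧ c)), u
2. □(b ∧ c), u
3. ¬◇□(b ∧ c), u
4. b ∧ c, u
5. b, u
6. c, u
7. ¬□(b ∧ c), u
8. ¬(b ∧ c), v
9. b ∧ c, v
10. b, v
11. c, v
12. ¬□(b ∧ c), v
13. ¬c, v
Accessibility: uRu, uRv, vRv
Branch closes: c and ¬c both at v.
Every branch closes; the branch above is one of them.

No, unsatisfiable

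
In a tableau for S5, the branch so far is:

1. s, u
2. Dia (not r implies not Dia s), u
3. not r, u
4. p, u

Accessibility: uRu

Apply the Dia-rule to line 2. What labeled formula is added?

a fresh world v with uRv, and not r implies not Dia s at v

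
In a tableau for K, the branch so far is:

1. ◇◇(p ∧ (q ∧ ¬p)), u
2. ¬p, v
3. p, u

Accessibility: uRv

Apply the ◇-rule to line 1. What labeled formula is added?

a fresh world w with uRw, and ◇(p ∧ (q ∧ ¬p)) at w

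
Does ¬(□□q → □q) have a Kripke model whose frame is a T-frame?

1. ¬(□□q → □q), u
2. □□q, u
3. ¬□q, u
4. □q, u
5. q, u
6. ¬q, v
7. □q, v
8. q, v
Accessibility: uRu, uRv, vRv
Branch closes: q and ¬q both at v.
(One branch shown.) All branches close.

No, unsatisfiable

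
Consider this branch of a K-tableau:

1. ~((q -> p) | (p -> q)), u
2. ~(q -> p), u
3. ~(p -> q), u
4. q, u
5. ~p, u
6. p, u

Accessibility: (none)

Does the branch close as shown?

Yes, closed

Both p and ~p appear at u.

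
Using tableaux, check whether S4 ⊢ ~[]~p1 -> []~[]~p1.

Tableau for the negation ~(~[]~p1 -> []~[]~p1):
1. ~(~[]~p1 -> []~[]~p1), u
2. ~[]~p1, u
3. ~[]~[]~p1, u
4. p1, v
5. []~p1, w
6. ~p1, w
Accessibility: uRu, uRv, uRw, vRv, wRw
The negation has an open branch (countermodel exists).

No, not valid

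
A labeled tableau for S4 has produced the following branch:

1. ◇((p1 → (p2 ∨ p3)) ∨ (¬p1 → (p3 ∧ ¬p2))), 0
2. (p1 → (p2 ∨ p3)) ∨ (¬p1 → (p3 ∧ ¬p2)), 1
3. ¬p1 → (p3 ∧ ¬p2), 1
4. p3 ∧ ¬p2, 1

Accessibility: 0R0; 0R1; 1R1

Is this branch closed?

Not closed

No world carries both an atom and its negation.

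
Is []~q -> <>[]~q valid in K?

Tableau for the negation ~([]~q -> <>[]~q):
1. ~([]~q -> <>[]~q), u
2. []~q, u
3. ~<>[]~q, u
The negation has an open branch (countermodel exists).

No, not valid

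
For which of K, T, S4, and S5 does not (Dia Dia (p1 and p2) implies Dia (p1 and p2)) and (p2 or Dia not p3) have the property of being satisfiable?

K, T

T-tableau for the formula:
1. not (Dia Dia (p1 and p2) implies Dia (p1 and p2)) and (p2 or Dia not p3), w0
2. not (Dia Dia (p1 and p2) implies Dia (p1 and p2)), w0
3. p2 or Dia not p3, w0
4. Dia Dia (p1 and p2), w0
5. not Dia (p1 and p2), w0
6. not (p1 and p2), w0
7. Dia not p3, w0
8. not p2, w0
9. Dia (p1 and p2), w1
10. not (p1 and p2), w1
11. not p2, w1
12. not p3, w2
13. not (p1 and p2), w2
14. not p2, w2
15. p1 and p2, w3
16. p1, w3
17. p2, w3
Accessibility: w0Rw0, w0Rw1, w0Rw2, w1Rw1, w1Rw3, w2Rw2, w3Rw3
Complete open branch: satisfiable in T, hence also in K (this T-model is also a K-model).
S4-tableau for the formula:
1. not (Dia Dia (p1 and p2) implies Dia (p1 and p2)) and (p2 or Dia not p3), w0
2. not (Dia Dia (p1 and p2) implies Dia (p1 and p2)), w0
3. p2 or Dia not p3, w0
4. Dia Dia (p1 and p2), w0
5. not Dia (p1 and p2), w0
6. not (p1 and p2), w0
7. Dia not p3, w0
8. not p2, w0
9. Dia (p1 and p2), w1
10. not (p1 and p2), w1
11. not p2, w1
12. not p3, w2
13. not (p1 and p2), w2
14. not p2, w2
15. p1 and p2, w3
16. p1, w3
17. p2, w3
18. not (p1 and p2), w3
19. not p2, w3
Accessibility: w0Rw0, w0Rw1, w0Rw2, w0Rw3, w1Rw1, w1Rw3, w2Rw2, w3Rw3
Branch closes: p2 and not p2 both at w3.
Every branch closes (one shown): unsatisfiable in S4, hence also in S5 (every S5-frame is an S4-frame).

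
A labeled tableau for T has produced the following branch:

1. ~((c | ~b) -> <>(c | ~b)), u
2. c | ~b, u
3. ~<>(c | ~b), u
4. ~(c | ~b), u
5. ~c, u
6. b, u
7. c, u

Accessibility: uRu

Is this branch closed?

Yes, closed

Both c and ~c appear at u.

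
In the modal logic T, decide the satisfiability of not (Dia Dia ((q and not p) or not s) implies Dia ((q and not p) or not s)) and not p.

Satisfiable (open branch found)

1. not (Dia Dia ((q and not p) or not s) implies Dia ((q and not p) or not s)) and not p, w0
2. not (Dia Dia ((q and not p) or not s) implies Dia ((q and not p) or not s)), w0   [and-rule on 1]
3. not p, w0   [and-rule on 1]
4. Dia Dia ((q and not p) or not s), w0   [neg-implies-rule on 2]
5. not Dia ((q and not p) or not s), w0   [neg-implies-rule on 2]
6. not ((q and not p) or not s), w0   [neg-Dia-rule on 5 via w0Rw0]
7. not (q and not p), w0   [neg-or-rule on 6]
8. s, w0   [neg-or-rule on 6]
9. not q, w0   [neg-and-rule on 7 (branches; this branch)]
10. Dia ((q and not p) or not s), w1   [Dia-rule on 4: fresh world w1, w0Rw1]
11. not ((q and not p) or not s), w1   [neg-Dia-rule on 5 via w0Rw1]
12. not (q and not p), w1   [neg-or-rule on 11]
13. s, w1   [neg-or-rule on 11]
14. p, w1   [neg-and-rule on 12 (branches; this branch)]
15. (q and not p) or not s, w2   [Dia-rule on 10: fresh world w2, w1Rw2]
16. not s, w2   [or-rule on 15 (branches; this branch)]
Accessibility: w0Rw0, w0Rw1, w1Rw1, w1Rw2, w2Rw2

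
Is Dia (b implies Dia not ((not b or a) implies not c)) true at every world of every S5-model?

Tableau for the negation not Dia (b implies Dia not ((not b or a) implies not c)):
1. not Dia (b implies Dia not ((not b or a) implies not c)), w0
2. not (b implies Dia not ((not b or a) implies not c)), w0   [neg-Dia-rule on 1 via w0Rw0]
3. b, w0   [neg-implies-rule on 2]
4. not Dia not ((not b or a) implies not c), w0   [neg-implies-rule on 2]
5. (not b or a) implies not c, w0   [neg-Dia-rule on 4 via w0Rw0]
6. not c, w0   [implies-rule on 5 (branches; this branch)]
Accessibility: w0Rw0
The negation has an open branch (countermodel exists).

Invalid (countermodel exists)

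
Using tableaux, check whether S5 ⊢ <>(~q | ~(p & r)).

Tableau for the negation ~<>(~q | ~(p & r)):
1. ~<>(~q | ~(p & r)), w0
2. ~(~q | ~(p & r)), w0
3. q, w0
4. p & r, w0
5. p, w0
6. r, w0
Accessibility: w0Rw0
The negation has an open branch (countermodel exists).

Invalid (countermodel exists)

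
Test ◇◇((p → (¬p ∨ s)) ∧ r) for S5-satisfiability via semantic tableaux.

1. ◇◇((p → (¬p ∨ s)) ∧ r), w0
2. ◇((p → (¬p ∨ s)) ∧ r), w1   [◇-rule on 1: fresh world w1, w0Rw1]
3. (p → (¬p ∨ s)) ∧ r, w2   [◇-rule on 2: fresh world w2, w1Rw2]
4. p → (¬p ∨ s), w2   [∧-rule on 3]
5. r, w2   [∧-rule on 3]
6. ¬p ∨ s, w2   [→-rule on 4 (branches; this branch)]
7. s, w2   [∨-rule on 6 (branches; this branch)]
Accessibility: w0Rw0, w0Rw1, w0Rw2, w1Rw0, w1Rw1, w1Rw2, w2Rw0, w2Rw1, w2Rw2

Satisfiable (open branch found)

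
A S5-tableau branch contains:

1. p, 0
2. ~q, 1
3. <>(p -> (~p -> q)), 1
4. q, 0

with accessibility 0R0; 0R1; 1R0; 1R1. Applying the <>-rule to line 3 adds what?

a fresh world 2 with 1R2, and p -> (~p -> q) at 2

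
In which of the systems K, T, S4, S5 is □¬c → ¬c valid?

T-tableau for the negation ¬(□¬c → ¬c):
1. ¬(□¬c → ¬c), w0
2. □¬c, w0
3. c, w0
4. ¬c, w0
Accessibility: w0Rw0
Branch closes: c and ¬c both at w0.
Every branch closes (one shown): valid in T, hence also in S4, S5 (every theorem of T is a theorem of S4 and S5).
K-tableau for the negation ¬(□¬c → ¬c):
1. ¬(□¬c → ¬c), w0
2. □¬c, w0
3. c, w0
Complete open branch: countermodel on a K-frame, so not valid in K.

T, S4, S5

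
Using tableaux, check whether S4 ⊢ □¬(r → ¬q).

Invalid (countermodel exists)

Tableau for the negation ¬□¬(r → ¬q):
1. ¬□¬(r → ¬q), w0
2. r → ¬q, w1
3. ¬q, w1
Accessibility: w0Rw0, w0Rw1, w1Rw1
The negation has an open branch (countermodel exists).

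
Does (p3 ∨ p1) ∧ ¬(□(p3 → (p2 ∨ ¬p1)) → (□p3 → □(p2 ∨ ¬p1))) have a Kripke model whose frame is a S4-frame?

Unsatisfiable (every branch closes)

1. (p3 ∨ p1) ∧ ¬(□(p3 → (p2 ∨ ¬p1)) → (□p3 → □(p2 ∨ ¬p1))), 0
2. p3 ∨ p1, 0
3. ¬(□(p3 → (p2 ∨ ¬p1)) → (□p3 → □(p2 ∨ ¬p1))), 0
4. □(p3 → (p2 ∨ ¬p1)), 0
5. ¬(□p3 → □(p2 ∨ ¬p1)), 0
6. □p3, 0
7. ¬□(p2 ∨ ¬p1), 0
8. p3 → (p2 ∨ ¬p1), 0
9. p3, 0
10. p1, 0
11. p2 ∨ ¬p1, 0
12. p2, 0
13. ¬(p2 ∨ ¬p1), 1
14. ¬p2, 1
15. p1, 1
16. p3 → (p2 ∨ ¬p1), 1
17. p3, 1
18. p2 ∨ ¬p1, 1
19. ¬p1, 1
Accessibility: 0R0, 0R1, 1R1
Branch closes: p1 and ¬p1 both at 1.
(One branch shown.) All branches close.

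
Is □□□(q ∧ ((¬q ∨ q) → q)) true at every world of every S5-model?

Tableau for the negation ¬□□□(q ∧ ((¬q ∨ q) → q)):
1. ¬□□□(q ∧ ((¬q ∨ q) → q)), u
2. ¬□□(q ∧ ((¬q ∨ q) → q)), v   [¬□-rule on 1: fresh world v, uRv]
3. ¬□(q ∧ ((¬q ∨ q) → q)), w   [¬□-rule on 2: fresh world w, vRw]
4. ¬(q ∧ ((¬q ∨ q) → q)), x   [¬□-rule on 3: fresh world x, wRx]
5. ¬((¬q ∨ q) → q), x   [¬∧-rule on 4 (branches; this branch)]
6. ¬q ∨ q, x   [¬→-rule on 5]
7. ¬q, x   [¬→-rule on 5]
Accessibility: uRu, uRv, uRw, uRx, vRu, vRv, vRw, vRx, wRu, wRv, wRw, wRx, xRu, xRv, xRw, xRx
The negation has an open branch (countermodel exists).

Not valid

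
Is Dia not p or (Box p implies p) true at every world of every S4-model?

Valid in S4

Tableau for the negation not (Dia not p or (Box p implies p)):
1. not (Dia not p or (Box p implies p)), 0
2. not Dia not p, 0
3. not (Box p implies p), 0
4. Box p, 0
5. not p, 0
6. p, 0
Accessibility: 0R0
Branch closes: p and not p both at 0.
All branches of the negation close; one closing branch shown above.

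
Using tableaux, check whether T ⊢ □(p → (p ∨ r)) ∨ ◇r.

Yes, valid

Tableau for the negation ¬(□(p → (p ∨ r)) ∨ ◇r):
1. ¬(□(p → (p ∨ r)) ∨ ◇r), u
2. ¬□(p → (p ∨ r)), u
3. ¬◇r, u
4. ¬r, u
5. ¬(p → (p ∨ r)), v
6. p, v
7. ¬(p ∨ r), v
8. ¬p, v
9. ¬r, v
Accessibility: uRu, uRv, vRv
Branch closes: p and ¬p both at v.
Every branch of the negation's tableau closes; the branch above is one of them.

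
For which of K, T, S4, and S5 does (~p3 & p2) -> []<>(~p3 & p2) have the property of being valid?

S5

S4-tableau for the negation ~((~p3 & p2) -> []<>(~p3 & p2)):
1. ~((~p3 & p2) -> []<>(~p3 & p2)), w0
2. ~p3 & p2, w0   [~->-rule on 1]
3. ~[]<>(~p3 & p2), w0   [~->-rule on 1]
4. ~p3, w0   [&-rule on 2]
5. p2, w0   [&-rule on 2]
6. ~<>(~p3 & p2), w1   [~[]-rule on 3: fresh world w1, w0Rw1]
7. ~(~p3 & p2), w1   [~<>-rule on 6 via w1Rw1]
8. ~p2, w1   [~&-rule on 7 (branches; this branch)]
Accessibility: w0Rw0, w0Rw1, w1Rw1
Complete open branch: countermodel on an S4-frame, so not valid in S4, nor in K, T (the same frame is also a K-frame and a T-frame).
S5-tableau for the negation ~((~p3 & p2) -> []<>(~p3 & p2)):
1. ~((~p3 & p2) -> []<>(~p3 & p2)), w0
2. ~p3 & p2, w0   [~->-rule on 1]
3. ~[]<>(~p3 & p2), w0   [~->-rule on 1]
4. ~p3, w0   [&-rule on 2]
5. p2, w0   [&-rule on 2]
6. ~<>(~p3 & p2), w1   [~[]-rule on 3: fresh world w1, w0Rw1]
7. ~(~p3 & p2), w0   [~<>-rule on 6 via w1Rw0]
8. ~(~p3 & p2), w1   [~<>-rule on 6 via w1Rw1]
9. ~p2, w0   [~&-rule on 7 (branches; this branch)]
Accessibility: w0Rw0, w0Rw1, w1Rw0, w1Rw1
Branch closes: p2 and ~p2 both at w0.
Every branch closes (one shown): valid in S5.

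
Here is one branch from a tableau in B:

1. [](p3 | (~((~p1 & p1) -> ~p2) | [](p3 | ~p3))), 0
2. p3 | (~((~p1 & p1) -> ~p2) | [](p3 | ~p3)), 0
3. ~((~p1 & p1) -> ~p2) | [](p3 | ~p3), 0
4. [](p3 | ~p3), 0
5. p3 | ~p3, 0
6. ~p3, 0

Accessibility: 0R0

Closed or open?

No world carries both an atom and its negation.

Not closed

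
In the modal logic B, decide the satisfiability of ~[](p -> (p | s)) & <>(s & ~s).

1. ~[](p -> (p | s)) & <>(s & ~s), 0
2. ~[](p -> (p | s)), 0
3. <>(s & ~s), 0
4. ~(p -> (p | s)), 1
5. p, 1
6. ~(p | s), 1
7. ~p, 1
8. ~s, 1
Accessibility: 0R0, 0R1, 1R0, 1R1
Branch closes: p and ~p both at 1.
All branches of the tableau close; one closing branch shown above.

No, unsatisfiable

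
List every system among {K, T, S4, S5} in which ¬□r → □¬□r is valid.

S5-tableau for the negation ¬(¬□r → □¬□r):
1. ¬(¬□r → □¬□r), u
2. ¬□r, u
3. ¬□¬□r, u
4. ¬r, v
5. □r, w
6. r, u
7. r, v
Accessibility: uRu, uRv, uRw, vRu, vRv, vRw, wRu, wRv, wRw
Branch closes: r and ¬r both at v.
Every branch closes (one shown): valid in S5.
S4-tableau for the negation ¬(¬□r → □¬□r):
1. ¬(¬□r → □¬□r), u
2. ¬□r, u
3. ¬□¬□r, u
4. ¬r, v
5. □r, w
6. r, w
Accessibility: uRu, uRv, uRw, vRv, wRw
Complete open branch: countermodel on an S4-frame, so not valid in S4, nor in K, T (the same frame is also a K-frame and a T-frame).

S5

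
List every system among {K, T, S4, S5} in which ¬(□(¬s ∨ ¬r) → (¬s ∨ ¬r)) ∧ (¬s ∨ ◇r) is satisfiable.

K

K-tableau for the formula:
1. ¬(□(¬s ∨ ¬r) → (¬s ∨ ¬r)) ∧ (¬s ∨ ◇r), 0
2. ¬(□(¬s ∨ ¬r) → (¬s ∨ ¬r)), 0
3. ¬s ∨ ◇r, 0
4. □(¬s ∨ ¬r), 0
5. ¬(¬s ∨ ¬r), 0
6. s, 0
7. r, 0
8. ◇r, 0
9. r, 1
10. ¬s ∨ ¬r, 1
11. ¬s, 1
Accessibility: 0R1
Complete open branch: satisfiable in K.
T-tableau for the formula:
1. ¬(□(¬s ∨ ¬r) → (¬s ∨ ¬r)) ∧ (¬s ∨ ◇r), 0
2. ¬(□(¬s ∨ ¬r) → (¬s ∨ ¬r)), 0
3. ¬s ∨ ◇r, 0
4. □(¬s ∨ ¬r), 0
5. ¬(¬s ∨ ¬r), 0
6. s, 0
7. r, 0
8. ¬s ∨ ¬r, 0
9. ◇r, 0
10. ¬r, 0
Accessibility: 0R0
Branch closes: r and ¬r both at 0.
Every branch closes (one shown): unsatisfiable in T, hence also in S4, S5 (every S4/S5-frame is a T-frame).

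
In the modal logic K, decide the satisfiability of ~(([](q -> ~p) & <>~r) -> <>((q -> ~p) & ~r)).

1. ~(([](q -> ~p) & <>~r) -> <>((q -> ~p) & ~r)), w0
2. [](q -> ~p) & <>~r, w0   [~->-rule on 1]
3. ~<>((q -> ~p) & ~r), w0   [~->-rule on 1]
4. [](q -> ~p), w0   [&-rule on 2]
5. <>~r, w0   [&-rule on 2]
6. ~r, w1   [<>-rule on 5: fresh world w1, w0Rw1]
7. ~((q -> ~p) & ~r), w1   [~<>-rule on 3 via w0Rw1]
8. q -> ~p, w1   [[]-rule on 4 via w0Rw1]
9. ~(q -> ~p), w1   [~&-rule on 7 (branches; this branch)]
10. q, w1   [~->-rule on 9]
11. p, w1   [~->-rule on 9]
12. ~p, w1   [->-rule on 8 (branches; this branch)]
Accessibility: w0Rw1
Branch closes: p and ~p both at w1.
All branches of the tableau close; one closing branch shown above.

No, unsatisfiable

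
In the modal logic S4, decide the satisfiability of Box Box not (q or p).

Yes, satisfiable

1. Box Box not (q or p), u
2. Box not (q or p), u   [Box-rule on 1 via uRu]
3. not (q or p), u   [Box-rule on 2 via uRu]
4. not q, u   [neg-or-rule on 3]
5. not p, u   [neg-or-rule on 3]
Accessibility: uRu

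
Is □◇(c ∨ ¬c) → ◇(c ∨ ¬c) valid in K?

Tableau for the negation ¬(□◇(c ∨ ¬c) → ◇(c ∨ ¬c)):
1. ¬(□◇(c ∨ ¬c) → ◇(c ∨ ¬c)), w0
2. □◇(c ∨ ¬c), w0
3. ¬◇(c ∨ ¬c), w0
The negation has an open branch (countermodel exists).

Not valid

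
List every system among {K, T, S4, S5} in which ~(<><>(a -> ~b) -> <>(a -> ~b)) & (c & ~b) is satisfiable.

K

K-tableau for the formula:
1. ~(<><>(a -> ~b) -> <>(a -> ~b)) & (c & ~b), u
2. ~(<><>(a -> ~b) -> <>(a -> ~b)), u
3. c & ~b, u
4. <><>(a -> ~b), u
5. ~<>(a -> ~b), u
6. c, u
7. ~b, u
8. <>(a -> ~b), v
9. ~(a -> ~b), v
10. a, v
11. b, v
12. a -> ~b, w
13. ~b, w
Accessibility: uRv, vRw
Complete open branch: satisfiable in K.
T-tableau for the formula:
1. ~(<><>(a -> ~b) -> <>(a -> ~b)) & (c & ~b), u
2. ~(<><>(a -> ~b) -> <>(a -> ~b)), u
3. c & ~b, u
4. <><>(a -> ~b), u
5. ~<>(a -> ~b), u
6. c, u
7. ~b, u
8. ~(a -> ~b), u
9. a, u
10. b, u
Accessibility: uRu
Branch closes: b and ~b both at u.
Every branch closes (one shown): unsatisfiable in T, hence also in S4, S5 (every S4/S5-frame is a T-frame).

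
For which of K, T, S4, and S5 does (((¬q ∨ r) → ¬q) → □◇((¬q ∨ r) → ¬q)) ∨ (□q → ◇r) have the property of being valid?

T-tableau for the negation ¬((((¬q ∨ r) → ¬q) → □◇((¬q ∨ r) → ¬q)) ∨ (□q → ◇r)):
1. ¬((((¬q ∨ r) → ¬q) → □◇((¬q ∨ r) → ¬q)) ∨ (□q → ◇r)), u
2. ¬(((¬q ∨ r) → ¬q) → □◇((¬q ∨ r) → ¬q)), u
3. ¬(□q → ◇r), u
4. (¬q ∨ r) → ¬q, u
5. ¬□◇((¬q ∨ r) → ¬q), u
6. □q, u
7. ¬◇r, u
8. q, u
9. ¬r, u
10. ¬(¬q ∨ r), u
11. ¬◇((¬q ∨ r) → ¬q), v
12. q, v
13. ¬r, v
14. ¬((¬q ∨ r) → ¬q), v
15. ¬q ∨ r, v
16. r, v
Accessibility: uRu, uRv, vRv
Branch closes: r and ¬r both at v.
Every branch closes (one shown): valid in T, hence also in S4, S5 (every theorem of T is a theorem of S4 and S5).
K-tableau for the negation ¬((((¬q ∨ r) → ¬q) → □◇((¬q ∨ r) → ¬q)) ∨ (□q → ◇r)):
1. ¬((((¬q ∨ r) → ¬q) → □◇((¬q ∨ r) → ¬q)) ∨ (□q → ◇r)), u
2. ¬(((¬q ∨ r) → ¬q) → □◇((¬q ∨ r) → ¬q)), u
3. ¬(□q → ◇r), u
4. (¬q ∨ r) → ¬q, u
5. ¬□◇((¬q ∨ r) → ¬q), u
6. □q, u
7. ¬◇r, u
8. ¬q, u
9. ¬◇((¬q ∨ r) → ¬q), v
10. q, v
11. ¬r, v
Accessibility: uRv
Complete open branch: countermodel on a K-frame, so not valid in K.

T, S4, S5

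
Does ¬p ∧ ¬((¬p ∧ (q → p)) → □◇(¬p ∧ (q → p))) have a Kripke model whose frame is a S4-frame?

1. ¬p ∧ ¬((¬p ∧ (q → p)) → □◇(¬p ∧ (q → p))), 0
2. ¬p, 0   [∧-rule on 1]
3. ¬((¬p ∧ (q → p)) → □◇(¬p ∧ (q → p))), 0   [∧-rule on 1]
4. ¬p ∧ (q → p), 0   [¬→-rule on 3]
5. ¬□◇(¬p ∧ (q → p)), 0   [¬→-rule on 3]
6. q → p, 0   [∧-rule on 4]
7. ¬q, 0   [→-rule on 6 (branches; this branch)]
8. ¬◇(¬p ∧ (q → p)), 1   [¬□-rule on 5: fresh world 1, 0R1]
9. ¬(¬p ∧ (q → p)), 1   [¬◇-rule on 8 via 1R1]
10. ¬(q → p), 1   [¬∧-rule on 9 (branches; this branch)]
11. q, 1   [¬→-rule on 10]
12. ¬p, 1   [¬→-rule on 10]
Accessibility: 0R0, 0R1, 1R1

Yes, satisfiable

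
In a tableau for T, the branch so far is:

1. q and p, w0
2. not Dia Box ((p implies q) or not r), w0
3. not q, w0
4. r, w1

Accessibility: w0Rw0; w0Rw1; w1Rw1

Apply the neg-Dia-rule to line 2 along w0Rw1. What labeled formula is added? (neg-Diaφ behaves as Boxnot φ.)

not Box ((p implies q) or not r), w1

neg-Diaφ behaves as Boxnot φ: propagate the negated body to each accessible world.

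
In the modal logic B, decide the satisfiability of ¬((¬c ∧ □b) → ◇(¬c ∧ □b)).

1. ¬((¬c ∧ □b) → ◇(¬c ∧ □b)), 0
2. ¬c ∧ □b, 0   [¬→-rule on 1]
3. ¬◇(¬c ∧ □b), 0   [¬→-rule on 1]
4. ¬c, 0   [∧-rule on 2]
5. □b, 0   [∧-rule on 2]
6. ¬(¬c ∧ □b), 0   [¬◇-rule on 3 via 0R0]
7. b, 0   [□-rule on 5 via 0R0]
8. ¬□b, 0   [¬∧-rule on 6 (branches; this branch)]
9. ¬b, 1   [¬□-rule on 8: fresh world 1, 0R1]
10. ¬(¬c ∧ □b), 1   [¬◇-rule on 3 via 0R1]
11. b, 1   [□-rule on 5 via 0R1]
Accessibility: 0R0, 0R1, 1R0, 1R1
Branch closes: b and ¬b both at 1.
All branches of the tableau close; one closing branch shown above.

No, unsatisfiable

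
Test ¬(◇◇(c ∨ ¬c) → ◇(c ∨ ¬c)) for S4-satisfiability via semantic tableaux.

1. ¬(◇◇(c ∨ ¬c) → ◇(c ∨ ¬c)), w0
2. ◇◇(c ∨ ¬c), w0
3. ¬◇(c ∨ ¬c), w0
4. ¬(c ∨ ¬c), w0
5. ¬c, w0
6. c, w0
Accessibility: w0Rw0
Branch closes: c and ¬c both at w0.
All branches of the tableau close; one closing branch shown above.

No, unsatisfiable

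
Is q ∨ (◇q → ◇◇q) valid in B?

Yes, valid

Tableau for the negation ¬(q ∨ (◇q → ◇◇q)):
1. ¬(q ∨ (◇q → ◇◇q)), w0
2. ¬q, w0
3. ¬(◇q → ◇◇q), w0
4. ◇q, w0
5. ¬◇◇q, w0
6. ¬◇q, w0
7. q, w1
8. ¬◇q, w1
9. ¬q, w1
Accessibility: w0Rw0, w0Rw1, w1Rw0, w1Rw1
Branch closes: q and ¬q both at w1.
Every branch of the negation's tableau closes; the branch above is one of them.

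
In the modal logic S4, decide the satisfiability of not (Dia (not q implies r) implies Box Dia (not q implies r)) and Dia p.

1. not (Dia (not q implies r) implies Box Dia (not q implies r)) and Dia p, u
2. not (Dia (not q implies r) implies Box Dia (not q implies r)), u
3. Dia p, u
4. Dia (not q implies r), u
5. not Box Dia (not q implies r), u
6. p, v
7. not q implies r, w
8. r, w
9. not Dia (not q implies r), x
10. not (not q implies r), x
11. not q, x
12. not r, x
Accessibility: uRu, uRv, uRw, uRx, vRv, wRw, xRx

Satisfiable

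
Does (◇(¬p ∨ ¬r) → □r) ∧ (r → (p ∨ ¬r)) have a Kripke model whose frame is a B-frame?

1. (◇(¬p ∨ ¬r) → □r) ∧ (r → (p ∨ ¬r)), 0
2. ◇(¬p ∨ ¬r) → □r, 0   [∧-rule on 1]
3. r → (p ∨ ¬r), 0   [∧-rule on 1]
4. □r, 0   [→-rule on 2 (branches; this branch)]
5. r, 0   [□-rule on 4 via 0R0]
6. p ∨ ¬r, 0   [→-rule on 3 (branches; this branch)]
7. p, 0   [∨-rule on 6 (branches; this branch)]
Accessibility: 0R0

Satisfiable (open branch found)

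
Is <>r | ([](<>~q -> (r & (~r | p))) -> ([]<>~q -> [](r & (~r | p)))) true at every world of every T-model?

Tableau for the negation ~(<>r | ([](<>~q -> (r & (~r | p))) -> ([]<>~q -> [](r & (~r | p))))):
1. ~(<>r | ([](<>~q -> (r & (~r | p))) -> ([]<>~q -> [](r & (~r | p))))), 0
2. ~<>r, 0
3. ~([](<>~q -> (r & (~r | p))) -> ([]<>~q -> [](r & (~r | p)))), 0
4. [](<>~q -> (r & (~r | p))), 0
5. ~([]<>~q -> [](r & (~r | p))), 0
6. []<>~q, 0
7. ~[](r & (~r | p)), 0
8. ~r, 0
9. <>~q -> (r & (~r | p)), 0
10. <>~q, 0
11. ~<>~q, 0
12. q, 0
13. ~(r & (~r | p)), 1
14. ~r, 1
15. <>~q -> (r & (~r | p)), 1
16. <>~q, 1
17. q, 1
18. ~<>~q, 1
19. ~q, 2
20. ~r, 2
21. <>~q -> (r & (~r | p)), 2
22. <>~q, 2
23. q, 2
Accessibility: 0R0, 0R1, 0R2, 1R1, 2R2
Branch closes: q and ~q both at 2.
All branches of the negation close; one closing branch shown above.

Yes, valid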